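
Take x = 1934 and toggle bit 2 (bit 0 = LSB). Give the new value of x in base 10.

x = 011110001110
bit 2 is currently 1; toggle it via x ^ (1 << 2) = x ^ 4
→ 011110001010 = 1930

1930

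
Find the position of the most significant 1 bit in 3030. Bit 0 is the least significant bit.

11

3030 = 101111010110
The topmost 1 is at position 11 (since 2^11 = 2048 ≤ 3030 < 4096).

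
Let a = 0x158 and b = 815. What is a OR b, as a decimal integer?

0x158 = 0101011000
815 = 1100101111
 OR → 1101111111 = 895

895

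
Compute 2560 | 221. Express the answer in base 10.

2560 = 101000000000
221 = 000011011101
 OR → 101011011101 = 2781

2781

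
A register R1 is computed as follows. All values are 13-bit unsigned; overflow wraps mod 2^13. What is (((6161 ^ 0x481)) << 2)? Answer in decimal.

4672

6161 = 1100000010001
0x481 = 0010010000001
→ ^ → 1110010010000 = 7312
→ << 2 (mod 2^13) → 1001001000000 = 4672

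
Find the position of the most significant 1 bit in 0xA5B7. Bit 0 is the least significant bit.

0xA5B7 = 1010010110110111
The topmost 1 is at position 15 (since 2^15 = 32768 ≤ 42423 < 65536).

15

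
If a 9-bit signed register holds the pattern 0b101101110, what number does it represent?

-146

pattern = 101101110 (MSB is 1 ⇒ negative)
Invert: 010010001, add 1 → 010010010 = 146, so the value is -146.
(Equivalently: 366 - 2^9 = 366 - 512 = -146.)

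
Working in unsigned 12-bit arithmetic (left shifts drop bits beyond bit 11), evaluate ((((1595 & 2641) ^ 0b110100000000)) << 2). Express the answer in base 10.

1595 = 011000111011
2641 = 101001010001
→ & → 001000010001 = 529
0b110100000000 = 110100000000
→ ^ → 111100010001 = 3857
→ << 2 (mod 2^12) → 110001000100 = 3140

3140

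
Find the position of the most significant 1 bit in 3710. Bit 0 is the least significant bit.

11

3710 = 111001111110
The topmost 1 is at position 11 (since 2^11 = 2048 ≤ 3710 < 4096).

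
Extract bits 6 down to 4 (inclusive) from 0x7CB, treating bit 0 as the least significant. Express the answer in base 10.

v = 11111001011
Shift right by 4: 1111100
Mask low 3 bits: 100 = 4

4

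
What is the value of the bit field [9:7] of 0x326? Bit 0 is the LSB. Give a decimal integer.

6

v = 1100100110
Shift right by 7: 110
Mask low 3 bits: 110 = 6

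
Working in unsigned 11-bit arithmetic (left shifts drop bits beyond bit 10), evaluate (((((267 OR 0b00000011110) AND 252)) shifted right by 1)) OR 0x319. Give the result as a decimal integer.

799

267 = 00100001011
0b00000011110 = 00000011110
→ OR → 00100011111 = 287
252 = 00011111100
→ AND → 00000011100 = 28
→ shifted right by 1 → 00000001110 = 14
0x319 = 01100011001
→ OR → 01100011111 = 799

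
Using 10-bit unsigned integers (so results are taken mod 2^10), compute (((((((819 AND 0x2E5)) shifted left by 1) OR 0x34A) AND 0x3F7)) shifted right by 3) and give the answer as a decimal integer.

104

819 = 1100110011
0x2E5 = 1011100101
→ AND → 1000100001 = 545
→ shifted left by 1 (mod 2^10) → 0001000010 = 66
0x34A = 1101001010
→ OR → 1101001010 = 842
0x3F7 = 1111110111
→ AND → 1101000010 = 834
→ shifted right by 3 → 0001101000 = 104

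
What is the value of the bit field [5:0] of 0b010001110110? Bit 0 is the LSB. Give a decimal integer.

v = 010001110110
Shift right by 0: 010001110110
Mask low 6 bits: 110110 = 54

54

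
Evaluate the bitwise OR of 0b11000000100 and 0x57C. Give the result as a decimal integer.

1916

a = 11000000100
0x57C = 10101111100
 OR → 11101111100 = 1916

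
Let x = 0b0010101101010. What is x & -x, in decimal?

x = 10101101010 = 1386
-x (two's complement) = …01010010110
AND   = 00000000010 = 2
(x & -x isolates the lowest set bit of x.)

2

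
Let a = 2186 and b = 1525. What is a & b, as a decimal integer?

128

2186 = 100010001010
1525 = 010111110101
AND → 000010000000 = 128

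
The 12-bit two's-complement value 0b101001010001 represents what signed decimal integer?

-1455

pattern = 101001010001 (MSB is 1 ⇒ negative)
Invert: 010110101110, add 1 → 010110101111 = 1455, so the value is -1455.
(Equivalently: 2641 - 2^12 = 2641 - 4096 = -1455.)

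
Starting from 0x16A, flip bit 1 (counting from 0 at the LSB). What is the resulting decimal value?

360

x = 0101101010
bit 1 is currently 1; toggle it via x ^ (1 << 1) = x ^ 2
→ 0101101000 = 360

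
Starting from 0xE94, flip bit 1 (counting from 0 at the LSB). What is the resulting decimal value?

x = 111010010100
bit 1 is currently 0; toggle it via x ^ (1 << 1) = x ^ 2
→ 111010010110 = 3734

3734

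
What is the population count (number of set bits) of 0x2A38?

6

0x2A38 = 10101000111000
Count the 1s: 1 + 1 + 1 + 1 + 1 + 1 = 6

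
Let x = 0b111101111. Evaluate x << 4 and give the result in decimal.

7920

x = 0000111101111
shift left by 4 → 1111011110000 = 7920
(equivalently, 495 × 2^4 = 495 × 16)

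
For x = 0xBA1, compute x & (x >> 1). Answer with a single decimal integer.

384

x = 101110100001 = 2977
x>>1 = 010111010000
AND  = 000110000000 = 384
(x & (x >> 1) has a 1 wherever x has two consecutive 1 bits.)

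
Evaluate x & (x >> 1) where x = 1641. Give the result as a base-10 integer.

544

x = 11001101001 = 1641
x>>1 = 01100110100
AND  = 01000100000 = 544
(x & (x >> 1) has a 1 wherever x has two consecutive 1 bits.)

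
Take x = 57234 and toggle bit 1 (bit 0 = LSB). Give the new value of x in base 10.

x = 1101111110010010
bit 1 is currently 1; toggle it via x ^ (1 << 1) = x ^ 2
→ 1101111110010000 = 57232

57232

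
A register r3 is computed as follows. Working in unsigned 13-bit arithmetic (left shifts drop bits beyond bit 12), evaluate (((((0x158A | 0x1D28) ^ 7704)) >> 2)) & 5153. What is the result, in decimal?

0x158A = 1010110001010
0x1D28 = 1110100101000
→ | → 1110110101010 = 7594
7704 = 1111000011000
→ ^ → 0001110110010 = 946
→ >> 2 → 0000011101100 = 236
5153 = 1010000100001
→ & → 0000000100000 = 32

32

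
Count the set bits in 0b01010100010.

n = 1010100010
Count the 1s: 1 + 1 + 1 + 1 = 4

4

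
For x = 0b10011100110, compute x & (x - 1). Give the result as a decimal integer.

1252

x = 10011100110 = 1254
x - 1 = 10011100101
AND   = 10011100100 = 1252
(x & (x - 1) clears the lowest set bit of x.)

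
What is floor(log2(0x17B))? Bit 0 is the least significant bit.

0x17B = 101111011
The topmost 1 is at position 8 (since 2^8 = 256 ≤ 379 < 512).

8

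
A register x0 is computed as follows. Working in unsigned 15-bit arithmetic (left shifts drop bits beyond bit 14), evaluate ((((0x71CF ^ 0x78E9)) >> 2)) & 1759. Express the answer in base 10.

585

0x71CF = 111000111001111
0x78E9 = 111100011101001
→ ^ → 000100100100110 = 2342
→ >> 2 → 000001001001001 = 585
1759 = 000011011011111
→ & → 000001001001001 = 585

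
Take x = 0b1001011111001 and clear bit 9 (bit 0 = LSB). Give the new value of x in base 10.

4345

x = 1001011111001
bit 9 is currently 1; clear it via x & ~(1 << 9) = x & ~512
→ 1000011111001 = 4345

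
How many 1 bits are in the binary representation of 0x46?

3

0x46 = 1000110
Count the 1s: 1 + 1 + 1 = 3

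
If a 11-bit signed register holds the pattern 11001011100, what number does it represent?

-420

pattern = 11001011100 (MSB is 1 ⇒ negative)
Invert: 00110100011, add 1 → 00110100100 = 420, so the value is -420.
(Equivalently: 1628 - 2^11 = 1628 - 2048 = -420.)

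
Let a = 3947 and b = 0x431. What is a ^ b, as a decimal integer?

2906

3947 = 111101101011
0x431 = 010000110001
XOR → 101101011010 = 2906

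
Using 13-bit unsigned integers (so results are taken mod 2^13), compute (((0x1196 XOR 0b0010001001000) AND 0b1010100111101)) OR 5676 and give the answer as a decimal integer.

0x1196 = 1000110010110
0b0010001001000 = 0010001001000
→ XOR → 1010111011110 = 5598
0b1010100111101 = 1010100111101
→ AND → 1010100011100 = 5404
5676 = 1011000101100
→ OR → 1011100111100 = 5948

5948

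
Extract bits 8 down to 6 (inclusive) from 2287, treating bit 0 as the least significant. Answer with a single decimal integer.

3

v = 000100011101111
Shift right by 6: 000100011
Mask low 3 bits: 011 = 3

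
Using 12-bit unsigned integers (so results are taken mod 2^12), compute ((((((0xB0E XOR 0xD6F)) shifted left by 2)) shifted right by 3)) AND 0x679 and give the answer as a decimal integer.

48

0xB0E = 101100001110
0xD6F = 110101101111
→ XOR → 011001100001 = 1633
→ shifted left by 2 (mod 2^12) → 100110000100 = 2436
→ shifted right by 3 → 000100110000 = 304
0x679 = 011001111001
→ AND → 000000110000 = 48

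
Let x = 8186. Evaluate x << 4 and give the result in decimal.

8186 = 00001111111111010
shift left by 4 → 11111111110100000 = 130976
(equivalently, 8186 × 2^4 = 8186 × 16)

130976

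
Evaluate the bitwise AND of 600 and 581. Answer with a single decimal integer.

576

600 = 1001011000
581 = 1001000101
AND → 1001000000 = 576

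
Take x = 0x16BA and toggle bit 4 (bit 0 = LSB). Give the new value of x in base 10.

x = 1011010111010
bit 4 is currently 1; toggle it via x ^ (1 << 4) = x ^ 16
→ 1011010101010 = 5802

5802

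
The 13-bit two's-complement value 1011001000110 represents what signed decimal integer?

-2490

pattern = 1011001000110 (MSB is 1 ⇒ negative)
Invert: 0100110111001, add 1 → 0100110111010 = 2490, so the value is -2490.
(Equivalently: 5702 - 2^13 = 5702 - 8192 = -2490.)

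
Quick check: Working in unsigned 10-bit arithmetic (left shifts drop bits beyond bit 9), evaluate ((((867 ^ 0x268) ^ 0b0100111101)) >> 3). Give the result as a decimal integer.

6

867 = 1101100011
0x268 = 1001101000
→ ^ → 0100001011 = 267
0b0100111101 = 0100111101
→ ^ → 0000110110 = 54
→ >> 3 → 0000000110 = 6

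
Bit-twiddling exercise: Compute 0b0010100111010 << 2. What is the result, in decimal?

x = 0010100111010
shift left by 2 → 1010011101000 = 5352
(equivalently, 1338 × 2^2 = 1338 × 4)

5352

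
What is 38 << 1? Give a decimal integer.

76

38 = 0100110
shift left by 1 → 1001100 = 76
(equivalently, 38 × 2^1 = 38 × 2)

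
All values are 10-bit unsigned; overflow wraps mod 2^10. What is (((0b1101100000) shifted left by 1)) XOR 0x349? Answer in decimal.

0b1101100000 = 1101100000
→ shifted left by 1 (mod 2^10) → 1011000000 = 704
0x349 = 1101001001
→ XOR → 0110001001 = 393

393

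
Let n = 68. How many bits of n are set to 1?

68 = 1000100
Count the 1s: 1 + 1 = 2

2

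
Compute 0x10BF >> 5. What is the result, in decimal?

133

0x10BF = 1000010111111
shift right by 5 → 0000010000101 = 133
(equivalently, floor(4287 / 32))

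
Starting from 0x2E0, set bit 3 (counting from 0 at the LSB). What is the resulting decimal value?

x = 001011100000
bit 3 is currently 0; set it via x | (1 << 3) = x | 8
→ 001011101000 = 744

744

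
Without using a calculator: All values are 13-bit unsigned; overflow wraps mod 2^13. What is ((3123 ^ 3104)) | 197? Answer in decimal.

215

3123 = 0110000110011
3104 = 0110000100000
→ ^ → 0000000010011 = 19
197 = 0000011000101
→ | → 0000011010111 = 215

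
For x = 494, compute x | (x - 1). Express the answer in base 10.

495

x = 111101110 = 494
x - 1 = 111101101
OR    = 111101111 = 495
(x | (x - 1) sets all bits below the lowest set bit.)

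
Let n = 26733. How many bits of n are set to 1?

26733 = 110100001101101
Count the 1s: 1 + 1 + 1 + 1 + 1 + 1 + 1 + 1 = 8

8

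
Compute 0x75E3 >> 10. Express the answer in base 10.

0x75E3 = 111010111100011
shift right by 10 → 000000000011101 = 29
(equivalently, floor(30179 / 1024))

29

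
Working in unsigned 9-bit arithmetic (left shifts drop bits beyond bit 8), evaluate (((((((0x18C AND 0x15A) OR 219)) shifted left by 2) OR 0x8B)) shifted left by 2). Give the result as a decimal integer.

0x18C = 110001100
0x15A = 101011010
→ AND → 100001000 = 264
219 = 011011011
→ OR → 111011011 = 475
→ shifted left by 2 (mod 2^9) → 101101100 = 364
0x8B = 010001011
→ OR → 111101111 = 495
→ shifted left by 2 (mod 2^9) → 110111100 = 444

444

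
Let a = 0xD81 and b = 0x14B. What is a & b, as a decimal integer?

0xD81 = 110110000001
0x14B = 000101001011
AND → 000100000001 = 257

257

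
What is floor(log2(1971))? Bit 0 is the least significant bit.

1971 = 11110110011
The topmost 1 is at position 10 (since 2^10 = 1024 ≤ 1971 < 2048).

10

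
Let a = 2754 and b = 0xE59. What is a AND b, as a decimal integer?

2754 = 101011000010
0xE59 = 111001011001
AND → 101001000000 = 2624

2624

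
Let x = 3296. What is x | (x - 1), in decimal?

x = 110011100000 = 3296
x - 1 = 110011011111
OR    = 110011111111 = 3327
(x | (x - 1) sets all bits below the lowest set bit.)

3327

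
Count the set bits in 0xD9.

5

0xD9 = 11011001
Count the 1s: 1 + 1 + 1 + 1 + 1 = 5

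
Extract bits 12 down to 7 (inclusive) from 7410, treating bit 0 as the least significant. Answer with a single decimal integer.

v = 01110011110010
Shift right by 7: 0111001
Mask low 6 bits: 111001 = 57

57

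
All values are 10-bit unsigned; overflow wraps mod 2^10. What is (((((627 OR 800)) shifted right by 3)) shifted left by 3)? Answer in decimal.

880

627 = 1001110011
800 = 1100100000
→ OR → 1101110011 = 883
→ shifted right by 3 → 0001101110 = 110
→ shifted left by 3 (mod 2^10) → 1101110000 = 880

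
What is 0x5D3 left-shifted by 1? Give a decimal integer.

2982

0x5D3 = 010111010011
shift left by 1 → 101110100110 = 2982
(equivalently, 1491 × 2^1 = 1491 × 2)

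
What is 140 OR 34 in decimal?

174

140 = 10001100
34 = 00100010
 OR → 10101110 = 174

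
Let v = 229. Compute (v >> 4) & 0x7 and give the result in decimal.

6

v = 0011100101
Shift right by 4: 001110
Mask low 3 bits: 110 = 6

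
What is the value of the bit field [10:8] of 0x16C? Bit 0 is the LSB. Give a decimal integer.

1

v = 000101101100
Shift right by 8: 0001
Mask low 3 bits: 001 = 1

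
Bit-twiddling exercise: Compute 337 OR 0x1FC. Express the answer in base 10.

509

337 = 101010001
0x1FC = 111111100
 OR → 111111101 = 509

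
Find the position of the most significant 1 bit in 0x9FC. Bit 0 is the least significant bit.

0x9FC = 100111111100
The topmost 1 is at position 11 (since 2^11 = 2048 ≤ 2556 < 4096).

11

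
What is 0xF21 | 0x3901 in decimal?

0xF21 = 00111100100001
0x3901 = 11100100000001
 OR → 11111100100001 = 16161

16161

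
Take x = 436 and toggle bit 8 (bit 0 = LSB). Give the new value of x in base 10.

180

x = 110110100
bit 8 is currently 1; toggle it via x ^ (1 << 8) = x ^ 256
→ 010110100 = 180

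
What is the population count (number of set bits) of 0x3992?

7

0x3992 = 11100110010010
Count the 1s: 1 + 1 + 1 + 1 + 1 + 1 + 1 = 7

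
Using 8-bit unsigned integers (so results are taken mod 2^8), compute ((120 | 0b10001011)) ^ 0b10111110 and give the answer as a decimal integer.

120 = 01111000
0b10001011 = 10001011
→ | → 11111011 = 251
0b10111110 = 10111110
→ ^ → 01000101 = 69

69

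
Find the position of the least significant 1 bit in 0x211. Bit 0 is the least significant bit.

0x211 = 1000010001
Trailing zeros: 0, so the lowest set bit is bit 0 (value 1).

0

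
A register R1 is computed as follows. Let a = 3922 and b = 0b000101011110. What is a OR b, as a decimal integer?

3922 = 111101010010
b = 000101011110
 OR → 111101011110 = 3934

3934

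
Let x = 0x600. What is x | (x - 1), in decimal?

x = 11000000000 = 1536
x - 1 = 10111111111
OR    = 11111111111 = 2047
(x | (x - 1) sets all bits below the lowest set bit.)

2047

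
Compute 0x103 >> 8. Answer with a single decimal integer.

1

0x103 = 100000011
shift right by 8 → 000000001 = 1
(equivalently, floor(259 / 256))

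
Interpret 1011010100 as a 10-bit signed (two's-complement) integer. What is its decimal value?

pattern = 1011010100 (MSB is 1 ⇒ negative)
Invert: 0100101011, add 1 → 0100101100 = 300, so the value is -300.
(Equivalently: 724 - 2^10 = 724 - 1024 = -300.)

-300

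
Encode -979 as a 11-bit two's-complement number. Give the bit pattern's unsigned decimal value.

979 in 11 bits: 01111010011
Invert: 10000101100
Add 1:  10000101101 = 1069
(Check: 2^11 - 979 = 2048 - 979 = 1069.)

1069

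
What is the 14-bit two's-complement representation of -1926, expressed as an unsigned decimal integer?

1926 in 14 bits: 00011110000110
Invert: 11100001111001
Add 1:  11100001111010 = 14458
(Check: 2^14 - 1926 = 16384 - 1926 = 14458.)

14458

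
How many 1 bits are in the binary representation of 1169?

4

1169 = 10010010001
Count the 1s: 1 + 1 + 1 + 1 = 4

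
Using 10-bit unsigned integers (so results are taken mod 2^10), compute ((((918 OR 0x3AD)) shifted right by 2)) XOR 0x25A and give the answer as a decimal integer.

693

918 = 1110010110
0x3AD = 1110101101
→ OR → 1110111111 = 959
→ shifted right by 2 → 0011101111 = 239
0x25A = 1001011010
→ XOR → 1010110101 = 693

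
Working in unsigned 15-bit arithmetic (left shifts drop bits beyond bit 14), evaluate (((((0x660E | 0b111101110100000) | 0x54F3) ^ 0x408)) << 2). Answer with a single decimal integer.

0x660E = 110011000001110
0b111101110100000 = 111101110100000
→ | → 111111110101110 = 32686
0x54F3 = 101010011110011
→ | → 111111111111111 = 32767
0x408 = 000010000001000
→ ^ → 111101111110111 = 31735
→ << 2 (mod 2^15) → 110111111011100 = 28636

28636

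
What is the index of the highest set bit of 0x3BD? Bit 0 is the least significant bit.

9

0x3BD = 1110111101
The topmost 1 is at position 9 (since 2^9 = 512 ≤ 957 < 1024).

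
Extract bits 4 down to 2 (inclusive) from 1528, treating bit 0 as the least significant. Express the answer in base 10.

v = 10111111000
Shift right by 2: 101111110
Mask low 3 bits: 110 = 6

6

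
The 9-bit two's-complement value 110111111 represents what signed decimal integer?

-65

pattern = 110111111 (MSB is 1 ⇒ negative)
Invert: 001000000, add 1 → 001000001 = 65, so the value is -65.
(Equivalently: 447 - 2^9 = 447 - 512 = -65.)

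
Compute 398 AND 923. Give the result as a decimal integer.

398 = 0110001110
923 = 1110011011
AND → 0110001010 = 394

394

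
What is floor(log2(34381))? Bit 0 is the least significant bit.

34381 = 1000011001001101
The topmost 1 is at position 15 (since 2^15 = 32768 ≤ 34381 < 65536).

15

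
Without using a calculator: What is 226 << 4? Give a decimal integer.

226 = 000011100010
shift left by 4 → 111000100000 = 3616
(equivalently, 226 × 2^4 = 226 × 16)

3616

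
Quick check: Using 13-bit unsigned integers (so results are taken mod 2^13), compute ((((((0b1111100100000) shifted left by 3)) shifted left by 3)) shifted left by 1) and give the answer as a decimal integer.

0b1111100100000 = 1111100100000
→ shifted left by 3 (mod 2^13) → 1100100000000 = 6400
→ shifted left by 3 (mod 2^13) → 0100000000000 = 2048
→ shifted left by 1 (mod 2^13) → 1000000000000 = 4096

4096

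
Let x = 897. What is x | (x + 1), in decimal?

x = 1110000001 = 897
x + 1 = 1110000010
OR    = 1110000011 = 899
(x | (x + 1) sets the lowest cleared bit.)

899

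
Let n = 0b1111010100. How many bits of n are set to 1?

n = 1111010100
Count the 1s: 1 + 1 + 1 + 1 + 1 + 1 = 6

6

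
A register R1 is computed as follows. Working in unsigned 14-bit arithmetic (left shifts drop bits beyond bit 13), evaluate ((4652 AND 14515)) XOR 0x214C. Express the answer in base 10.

4652 = 01001000101100
14515 = 11100010110011
→ AND → 01000000100000 = 4128
0x214C = 10000101001100
→ XOR → 11000101101100 = 12652

12652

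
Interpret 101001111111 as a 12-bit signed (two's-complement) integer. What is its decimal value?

-1409

pattern = 101001111111 (MSB is 1 ⇒ negative)
Invert: 010110000000, add 1 → 010110000001 = 1409, so the value is -1409.
(Equivalently: 2687 - 2^12 = 2687 - 4096 = -1409.)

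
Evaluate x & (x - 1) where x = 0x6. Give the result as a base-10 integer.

x = 110 = 6
x - 1 = 101
AND   = 100 = 4
(x & (x - 1) clears the lowest set bit of x.)

4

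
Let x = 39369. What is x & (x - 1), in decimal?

39368

x = 1001100111001001 = 39369
x - 1 = 1001100111001000
AND   = 1001100111001000 = 39368
(x & (x - 1) clears the lowest set bit of x.)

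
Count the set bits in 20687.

8

20687 = 101000011001111
Count the 1s: 1 + 1 + 1 + 1 + 1 + 1 + 1 + 1 = 8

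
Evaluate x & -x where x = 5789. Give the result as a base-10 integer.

1

x = 1011010011101 = 5789
-x (two's complement) = …0100101100011
AND   = 0000000000001 = 1
(x & -x isolates the lowest set bit of x.)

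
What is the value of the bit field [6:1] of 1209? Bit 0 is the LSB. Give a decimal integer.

v = 10010111001
Shift right by 1: 1001011100
Mask low 6 bits: 011100 = 28

28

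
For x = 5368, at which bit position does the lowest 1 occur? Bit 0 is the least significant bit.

5368 = 1010011111000
Trailing zeros: 3, so the lowest set bit is bit 3 (value 8).

3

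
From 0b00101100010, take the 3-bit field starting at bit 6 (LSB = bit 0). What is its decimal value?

5

v = 00101100010
Shift right by 6: 00101
Mask low 3 bits: 101 = 5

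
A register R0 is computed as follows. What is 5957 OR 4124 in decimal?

5981

5957 = 1011101000101
4124 = 1000000011100
 OR → 1011101011101 = 5981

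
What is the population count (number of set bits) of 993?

6

993 = 1111100001
Count the 1s: 1 + 1 + 1 + 1 + 1 + 1 = 6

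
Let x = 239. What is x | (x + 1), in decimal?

x = 11101111 = 239
x + 1 = 11110000
OR    = 11111111 = 255
(x | (x + 1) sets the lowest cleared bit.)

255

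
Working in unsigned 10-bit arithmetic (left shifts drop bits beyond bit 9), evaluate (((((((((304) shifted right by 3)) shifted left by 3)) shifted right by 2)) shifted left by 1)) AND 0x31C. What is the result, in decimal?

304 = 0100110000
→ shifted right by 3 → 0000100110 = 38
→ shifted left by 3 (mod 2^10) → 0100110000 = 304
→ shifted right by 2 → 0001001100 = 76
→ shifted left by 1 (mod 2^10) → 0010011000 = 152
0x31C = 1100011100
→ AND → 0000011000 = 24

24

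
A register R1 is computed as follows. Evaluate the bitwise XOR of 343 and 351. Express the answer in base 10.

8

343 = 101010111
351 = 101011111
XOR → 000001000 = 8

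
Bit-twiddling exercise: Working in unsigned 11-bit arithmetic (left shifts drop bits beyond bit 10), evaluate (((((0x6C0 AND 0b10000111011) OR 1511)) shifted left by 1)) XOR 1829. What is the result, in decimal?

0x6C0 = 11011000000
0b10000111011 = 10000111011
→ AND → 10000000000 = 1024
1511 = 10111100111
→ OR → 10111100111 = 1511
→ shifted left by 1 (mod 2^11) → 01111001110 = 974
1829 = 11100100101
→ XOR → 10011101011 = 1259

1259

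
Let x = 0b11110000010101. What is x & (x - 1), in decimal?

x = 11110000010101 = 15381
x - 1 = 11110000010100
AND   = 11110000010100 = 15380
(x & (x - 1) clears the lowest set bit of x.)

15380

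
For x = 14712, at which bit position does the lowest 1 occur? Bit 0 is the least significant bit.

14712 = 11100101111000
Trailing zeros: 3, so the lowest set bit is bit 3 (value 8).

3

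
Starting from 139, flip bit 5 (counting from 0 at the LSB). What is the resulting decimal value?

171

x = 10001011
bit 5 is currently 0; toggle it via x ^ (1 << 5) = x ^ 32
→ 10101011 = 171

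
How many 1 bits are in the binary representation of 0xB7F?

10

0xB7F = 101101111111
Count the 1s: 1 + 1 + 1 + 1 + 1 + 1 + 1 + 1 + 1 + 1 = 10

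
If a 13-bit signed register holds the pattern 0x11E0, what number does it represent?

-3616

pattern = 1000111100000 (MSB is 1 ⇒ negative)
Invert: 0111000011111, add 1 → 0111000100000 = 3616, so the value is -3616.
(Equivalently: 4576 - 2^13 = 4576 - 8192 = -3616.)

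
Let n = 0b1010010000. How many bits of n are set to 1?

3

n = 1010010000
Count the 1s: 1 + 1 + 1 = 3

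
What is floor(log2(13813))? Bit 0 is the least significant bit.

13813 = 11010111110101
The topmost 1 is at position 13 (since 2^13 = 8192 ≤ 13813 < 16384).

13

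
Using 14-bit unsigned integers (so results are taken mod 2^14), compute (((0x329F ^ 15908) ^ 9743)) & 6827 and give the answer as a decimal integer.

0x329F = 11001010011111
15908 = 11111000100100
→ ^ → 00110010111011 = 3259
9743 = 10011000001111
→ ^ → 10101010110100 = 10932
6827 = 01101010101011
→ & → 00101010100000 = 2720

2720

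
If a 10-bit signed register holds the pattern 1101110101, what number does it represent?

-139

pattern = 1101110101 (MSB is 1 ⇒ negative)
Invert: 0010001010, add 1 → 0010001011 = 139, so the value is -139.
(Equivalently: 885 - 2^10 = 885 - 1024 = -139.)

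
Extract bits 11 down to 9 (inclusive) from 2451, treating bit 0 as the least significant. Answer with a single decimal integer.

4

v = 0100110010011
Shift right by 9: 0100
Mask low 3 bits: 100 = 4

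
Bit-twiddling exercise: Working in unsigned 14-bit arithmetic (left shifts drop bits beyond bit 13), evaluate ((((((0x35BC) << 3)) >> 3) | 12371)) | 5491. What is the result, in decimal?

0x35BC = 11010110111100
→ << 3 (mod 2^14) → 10110111100000 = 11744
→ >> 3 → 00010110111100 = 1468
12371 = 11000001010011
→ | → 11010111111111 = 13823
5491 = 01010101110011
→ | → 11010111111111 = 13823

13823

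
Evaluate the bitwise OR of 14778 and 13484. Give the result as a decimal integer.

14778 = 11100110111010
13484 = 11010010101100
 OR → 11110110111110 = 15806

15806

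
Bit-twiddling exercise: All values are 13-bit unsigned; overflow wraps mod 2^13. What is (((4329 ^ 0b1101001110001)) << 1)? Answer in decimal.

5424

4329 = 1000011101001
0b1101001110001 = 1101001110001
→ ^ → 0101010011000 = 2712
→ << 1 (mod 2^13) → 1010100110000 = 5424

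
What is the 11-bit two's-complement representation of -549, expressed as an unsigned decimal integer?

1499

549 in 11 bits: 01000100101
Invert: 10111011010
Add 1:  10111011011 = 1499
(Check: 2^11 - 549 = 2048 - 549 = 1499.)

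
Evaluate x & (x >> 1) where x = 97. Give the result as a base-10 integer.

x = 1100001 = 97
x>>1 = 0110000
AND  = 0100000 = 32
(x & (x >> 1) has a 1 wherever x has two consecutive 1 bits.)

32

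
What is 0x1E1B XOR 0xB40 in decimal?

0x1E1B = 1111000011011
0xB40 = 0101101000000
XOR → 1010101011011 = 5467

5467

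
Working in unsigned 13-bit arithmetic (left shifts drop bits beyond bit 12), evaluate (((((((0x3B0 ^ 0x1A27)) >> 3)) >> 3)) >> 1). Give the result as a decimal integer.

0x3B0 = 0001110110000
0x1A27 = 1101000100111
→ ^ → 1100110010111 = 6551
→ >> 3 → 0001100110010 = 818
→ >> 3 → 0000001100110 = 102
→ >> 1 → 0000000110011 = 51

51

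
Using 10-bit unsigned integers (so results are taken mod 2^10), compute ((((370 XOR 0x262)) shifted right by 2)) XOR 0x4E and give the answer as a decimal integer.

370 = 0101110010
0x262 = 1001100010
→ XOR → 1100010000 = 784
→ shifted right by 2 → 0011000100 = 196
0x4E = 0001001110
→ XOR → 0010001010 = 138

138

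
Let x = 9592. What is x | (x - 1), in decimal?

9599

x = 10010101111000 = 9592
x - 1 = 10010101110111
OR    = 10010101111111 = 9599
(x | (x - 1) sets all bits below the lowest set bit.)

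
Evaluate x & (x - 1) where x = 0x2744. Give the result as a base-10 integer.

10048

x = 10011101000100 = 10052
x - 1 = 10011101000011
AND   = 10011101000000 = 10048
(x & (x - 1) clears the lowest set bit of x.)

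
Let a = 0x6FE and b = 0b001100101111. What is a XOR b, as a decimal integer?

0x6FE = 11011111110
b = 01100101111
XOR → 10111010001 = 1489

1489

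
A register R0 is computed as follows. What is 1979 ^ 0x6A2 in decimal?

281

1979 = 11110111011
0x6A2 = 11010100010
XOR → 00100011001 = 281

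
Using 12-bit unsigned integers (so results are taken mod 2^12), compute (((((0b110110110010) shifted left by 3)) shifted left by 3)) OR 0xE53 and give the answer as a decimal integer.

0b110110110010 = 110110110010
→ shifted left by 3 (mod 2^12) → 110110010000 = 3472
→ shifted left by 3 (mod 2^12) → 110010000000 = 3200
0xE53 = 111001010011
→ OR → 111011010011 = 3795

3795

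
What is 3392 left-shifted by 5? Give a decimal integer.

3392 = 00000110101000000
shift left by 5 → 11010100000000000 = 108544
(equivalently, 3392 × 2^5 = 3392 × 32)

108544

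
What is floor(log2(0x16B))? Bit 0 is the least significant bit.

8

0x16B = 101101011
The topmost 1 is at position 8 (since 2^8 = 256 ≤ 363 < 512).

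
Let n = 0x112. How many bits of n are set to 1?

0x112 = 100010010
Count the 1s: 1 + 1 + 1 = 3

3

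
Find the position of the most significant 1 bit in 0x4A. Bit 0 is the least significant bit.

0x4A = 1001010
The topmost 1 is at position 6 (since 2^6 = 64 ≤ 74 < 128).

6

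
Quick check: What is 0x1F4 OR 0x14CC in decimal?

0x1F4 = 0000111110100
0x14CC = 1010011001100
 OR → 1010111111100 = 5628

5628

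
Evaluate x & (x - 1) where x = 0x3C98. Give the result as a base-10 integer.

15504

x = 11110010011000 = 15512
x - 1 = 11110010010111
AND   = 11110010010000 = 15504
(x & (x - 1) clears the lowest set bit of x.)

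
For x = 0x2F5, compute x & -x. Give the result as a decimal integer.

x = 1011110101 = 757
-x (two's complement) = …0100001011
AND   = 0000000001 = 1
(x & -x isolates the lowest set bit of x.)

1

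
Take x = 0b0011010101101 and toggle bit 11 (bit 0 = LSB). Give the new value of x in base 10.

x = 0011010101101
bit 11 is currently 0; toggle it via x ^ (1 << 11) = x ^ 2048
→ 0111010101101 = 3757

3757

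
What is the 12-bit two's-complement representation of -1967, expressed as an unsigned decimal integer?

2129

1967 in 12 bits: 011110101111
Invert: 100001010000
Add 1:  100001010001 = 2129
(Check: 2^12 - 1967 = 4096 - 1967 = 2129.)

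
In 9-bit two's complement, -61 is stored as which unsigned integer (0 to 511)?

61 in 9 bits: 000111101
Invert: 111000010
Add 1:  111000011 = 451
(Check: 2^9 - 61 = 512 - 61 = 451.)

451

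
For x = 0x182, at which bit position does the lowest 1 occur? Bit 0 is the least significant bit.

0x182 = 110000010
Trailing zeros: 1, so the lowest set bit is bit 1 (value 2).

1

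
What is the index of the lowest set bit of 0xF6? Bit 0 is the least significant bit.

1

0xF6 = 11110110
Trailing zeros: 1, so the lowest set bit is bit 1 (value 2).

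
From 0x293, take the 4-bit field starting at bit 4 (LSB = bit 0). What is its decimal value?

9

v = 1010010011
Shift right by 4: 101001
Mask low 4 bits: 1001 = 9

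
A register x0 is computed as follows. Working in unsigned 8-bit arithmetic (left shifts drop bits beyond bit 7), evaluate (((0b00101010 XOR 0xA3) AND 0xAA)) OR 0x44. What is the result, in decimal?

204

0b00101010 = 00101010
0xA3 = 10100011
→ XOR → 10001001 = 137
0xAA = 10101010
→ AND → 10001000 = 136
0x44 = 01000100
→ OR → 11001100 = 204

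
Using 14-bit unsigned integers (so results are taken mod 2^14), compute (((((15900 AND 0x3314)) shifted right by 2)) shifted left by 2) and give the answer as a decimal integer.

12820

15900 = 11111000011100
0x3314 = 11001100010100
→ AND → 11001000010100 = 12820
→ shifted right by 2 → 00110010000101 = 3205
→ shifted left by 2 (mod 2^14) → 11001000010100 = 12820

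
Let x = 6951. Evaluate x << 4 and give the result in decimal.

6951 = 00001101100100111
shift left by 4 → 11011001001110000 = 111216
(equivalently, 6951 × 2^4 = 6951 × 16)

111216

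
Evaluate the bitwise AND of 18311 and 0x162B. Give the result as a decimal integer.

18311 = 100011110000111
0x162B = 001011000101011
AND → 000011000000011 = 1539

1539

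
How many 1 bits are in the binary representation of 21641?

6

21641 = 101010010001001
Count the 1s: 1 + 1 + 1 + 1 + 1 + 1 = 6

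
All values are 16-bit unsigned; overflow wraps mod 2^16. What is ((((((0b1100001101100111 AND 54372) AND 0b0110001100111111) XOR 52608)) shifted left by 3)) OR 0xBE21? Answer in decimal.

0b1100001101100111 = 1100001101100111
54372 = 1101010001100100
→ AND → 1100000001100100 = 49252
0b0110001100111111 = 0110001100111111
→ AND → 0100000000100100 = 16420
52608 = 1100110110000000
→ XOR → 1000110110100100 = 36260
→ shifted left by 3 (mod 2^16) → 0110110100100000 = 27936
0xBE21 = 1011111000100001
→ OR → 1111111100100001 = 65313

65313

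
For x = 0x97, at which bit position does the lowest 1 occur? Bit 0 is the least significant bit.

0

0x97 = 10010111
Trailing zeros: 0, so the lowest set bit is bit 0 (value 1).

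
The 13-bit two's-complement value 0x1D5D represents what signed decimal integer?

-675

pattern = 1110101011101 (MSB is 1 ⇒ negative)
Invert: 0001010100010, add 1 → 0001010100011 = 675, so the value is -675.
(Equivalently: 7517 - 2^13 = 7517 - 8192 = -675.)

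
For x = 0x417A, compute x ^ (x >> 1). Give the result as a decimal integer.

x = 100000101111010 = 16762
x>>1 = 010000010111101
XOR  = 110000111000111 = 25031
(x ^ (x >> 1) gives the standard binary-reflected Gray code of x.)

25031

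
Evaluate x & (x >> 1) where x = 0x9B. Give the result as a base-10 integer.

9

x = 10011011 = 155
x>>1 = 01001101
AND  = 00001001 = 9
(x & (x >> 1) has a 1 wherever x has two consecutive 1 bits.)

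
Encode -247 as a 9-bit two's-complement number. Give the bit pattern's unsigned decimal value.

265

247 in 9 bits: 011110111
Invert: 100001000
Add 1:  100001001 = 265
(Check: 2^9 - 247 = 512 - 247 = 265.)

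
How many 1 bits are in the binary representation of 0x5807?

6

0x5807 = 101100000000111
Count the 1s: 1 + 1 + 1 + 1 + 1 + 1 = 6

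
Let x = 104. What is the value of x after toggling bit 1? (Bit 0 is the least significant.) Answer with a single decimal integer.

106

x = 001101000
bit 1 is currently 0; toggle it via x ^ (1 << 1) = x ^ 2
→ 001101010 = 106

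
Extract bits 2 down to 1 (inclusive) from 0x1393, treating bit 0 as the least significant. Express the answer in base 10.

v = 1001110010011
Shift right by 1: 100111001001
Mask low 2 bits: 01 = 1

1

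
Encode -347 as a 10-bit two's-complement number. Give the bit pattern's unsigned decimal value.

677

347 in 10 bits: 0101011011
Invert: 1010100100
Add 1:  1010100101 = 677
(Check: 2^10 - 347 = 1024 - 347 = 677.)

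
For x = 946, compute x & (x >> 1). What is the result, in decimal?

400

x = 1110110010 = 946
x>>1 = 0111011001
AND  = 0110010000 = 400
(x & (x >> 1) has a 1 wherever x has two consecutive 1 bits.)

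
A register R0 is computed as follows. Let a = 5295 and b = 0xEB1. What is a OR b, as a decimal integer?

7871

5295 = 1010010101111
0xEB1 = 0111010110001
 OR → 1111010111111 = 7871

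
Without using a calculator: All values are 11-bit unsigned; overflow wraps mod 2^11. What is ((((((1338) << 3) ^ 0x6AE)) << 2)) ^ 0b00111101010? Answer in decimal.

1042

1338 = 10100111010
→ << 3 (mod 2^11) → 00111010000 = 464
0x6AE = 11010101110
→ ^ → 11101111110 = 1918
→ << 2 (mod 2^11) → 10111111000 = 1528
0b00111101010 = 00111101010
→ ^ → 10000010010 = 1042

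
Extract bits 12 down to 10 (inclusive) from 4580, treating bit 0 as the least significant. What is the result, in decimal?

v = 1000111100100
Shift right by 10: 100
Mask low 3 bits: 100 = 4

4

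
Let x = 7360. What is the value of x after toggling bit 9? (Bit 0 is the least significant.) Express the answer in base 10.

7872

x = 1110011000000
bit 9 is currently 0; toggle it via x ^ (1 << 9) = x ^ 512
→ 1111011000000 = 7872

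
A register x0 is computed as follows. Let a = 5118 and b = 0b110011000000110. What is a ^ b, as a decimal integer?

30200

5118 = 001001111111110
b = 110011000000110
XOR → 111010111111000 = 30200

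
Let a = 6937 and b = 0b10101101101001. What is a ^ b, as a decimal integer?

6937 = 01101100011001
b = 10101101101001
XOR → 11000001110000 = 12400

12400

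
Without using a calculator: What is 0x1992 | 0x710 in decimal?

8082

0x1992 = 1100110010010
0x710 = 0011100010000
 OR → 1111110010010 = 8082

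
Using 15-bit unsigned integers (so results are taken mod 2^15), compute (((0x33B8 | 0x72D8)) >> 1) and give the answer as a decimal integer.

0x33B8 = 011001110111000
0x72D8 = 111001011011000
→ | → 111001111111000 = 29688
→ >> 1 → 011100111111100 = 14844

14844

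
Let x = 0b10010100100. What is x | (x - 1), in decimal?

1191

x = 10010100100 = 1188
x - 1 = 10010100011
OR    = 10010100111 = 1191
(x | (x - 1) sets all bits below the lowest set bit.)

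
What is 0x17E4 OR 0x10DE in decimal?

0x17E4 = 1011111100100
0x10DE = 1000011011110
 OR → 1011111111110 = 6142

6142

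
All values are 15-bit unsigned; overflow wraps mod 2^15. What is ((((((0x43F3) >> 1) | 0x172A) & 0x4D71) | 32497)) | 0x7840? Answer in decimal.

0x43F3 = 100001111110011
→ >> 1 → 010000111111001 = 8697
0x172A = 001011100101010
→ | → 011011111111011 = 14331
0x4D71 = 100110101110001
→ & → 000010101110001 = 1393
32497 = 111111011110001
→ | → 111111111110001 = 32753
0x7840 = 111100001000000
→ | → 111111111110001 = 32753

32753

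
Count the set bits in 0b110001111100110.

9

n = 110001111100110
Count the 1s: 1 + 1 + 1 + 1 + 1 + 1 + 1 + 1 + 1 = 9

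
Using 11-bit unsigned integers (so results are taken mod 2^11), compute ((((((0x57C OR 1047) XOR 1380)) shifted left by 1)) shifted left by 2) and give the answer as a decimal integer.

0x57C = 10101111100
1047 = 10000010111
→ OR → 10101111111 = 1407
1380 = 10101100100
→ XOR → 00000011011 = 27
→ shifted left by 1 (mod 2^11) → 00000110110 = 54
→ shifted left by 2 (mod 2^11) → 00011011000 = 216

216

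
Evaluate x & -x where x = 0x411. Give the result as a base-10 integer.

x = 10000010001 = 1041
-x (two's complement) = …01111101111
AND   = 00000000001 = 1
(x & -x isolates the lowest set bit of x.)

1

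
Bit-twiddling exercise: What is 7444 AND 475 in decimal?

272

7444 = 1110100010100
475 = 0000111011011
AND → 0000100010000 = 272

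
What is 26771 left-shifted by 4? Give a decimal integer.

428336

26771 = 0000110100010010011
shift left by 4 → 1101000100100110000 = 428336
(equivalently, 26771 × 2^4 = 26771 × 16)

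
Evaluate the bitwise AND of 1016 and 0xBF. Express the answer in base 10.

184

1016 = 1111111000
0xBF = 0010111111
AND → 0010111000 = 184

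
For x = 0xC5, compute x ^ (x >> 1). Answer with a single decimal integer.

x = 11000101 = 197
x>>1 = 01100010
XOR  = 10100111 = 167
(x ^ (x >> 1) gives the standard binary-reflected Gray code of x.)

167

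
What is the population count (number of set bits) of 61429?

61429 = 1110111111110101
Count the 1s: 1 + 1 + 1 + 1 + 1 + 1 + 1 + 1 + 1 + 1 + 1 + 1 + 1 = 13

13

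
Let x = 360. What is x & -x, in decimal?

x = 101101000 = 360
-x (two's complement) = …010011000
AND   = 000001000 = 8
(x & -x isolates the lowest set bit of x.)

8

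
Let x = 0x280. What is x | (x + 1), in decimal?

x = 1010000000 = 640
x + 1 = 1010000001
OR    = 1010000001 = 641
(x | (x + 1) sets the lowest cleared bit.)

641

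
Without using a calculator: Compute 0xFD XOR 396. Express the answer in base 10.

369

0xFD = 011111101
396 = 110001100
XOR → 101110001 = 369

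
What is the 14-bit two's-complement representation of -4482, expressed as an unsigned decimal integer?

4482 in 14 bits: 01000110000010
Invert: 10111001111101
Add 1:  10111001111110 = 11902
(Check: 2^14 - 4482 = 16384 - 4482 = 11902.)

11902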